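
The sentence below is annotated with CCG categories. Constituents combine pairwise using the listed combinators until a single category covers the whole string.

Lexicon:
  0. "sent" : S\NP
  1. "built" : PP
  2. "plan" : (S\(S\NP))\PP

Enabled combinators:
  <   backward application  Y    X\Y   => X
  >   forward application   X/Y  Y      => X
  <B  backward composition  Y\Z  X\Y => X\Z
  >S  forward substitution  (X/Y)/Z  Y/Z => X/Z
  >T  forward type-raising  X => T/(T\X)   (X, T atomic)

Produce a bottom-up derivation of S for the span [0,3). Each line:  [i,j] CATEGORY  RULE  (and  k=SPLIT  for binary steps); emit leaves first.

[0,1] S\NP  lex  "sent"
[1,2] PP  lex  "built"
[2,3] (S\(S\NP))\PP  lex  "plan"
[1,3] S\(S\NP)  <  k=2
[0,3] S  <  k=1

[0,3] S   <
  [0,1] "sent" : S\NP
  [1,3] S\(S\NP)   <
    [1,2] "built" : PP
    [2,3] "plan" : (S\(S\NP))\PP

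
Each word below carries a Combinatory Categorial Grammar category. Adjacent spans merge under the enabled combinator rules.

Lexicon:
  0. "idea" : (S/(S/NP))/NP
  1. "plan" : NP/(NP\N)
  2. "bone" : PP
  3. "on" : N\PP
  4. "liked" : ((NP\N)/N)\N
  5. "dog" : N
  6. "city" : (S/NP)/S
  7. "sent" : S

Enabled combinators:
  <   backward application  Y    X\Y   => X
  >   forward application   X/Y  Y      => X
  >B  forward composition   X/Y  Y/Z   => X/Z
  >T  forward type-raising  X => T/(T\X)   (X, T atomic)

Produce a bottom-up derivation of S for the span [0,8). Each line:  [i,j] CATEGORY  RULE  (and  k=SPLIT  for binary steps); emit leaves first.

[0,8] S   >
  [0,6] S/(S/NP)   >
    [0,1] "idea" : (S/(S/NP))/NP
    [1,6] NP   >
      [1,2] "plan" : NP/(NP\N)
      [2,6] NP\N   >
        [2,5] (NP\N)/N   <
          [2,4] N   >
            [2,3] N/(N\PP)   >T
              [2,3] "bone" : PP
            [3,4] "on" : N\PP
          [4,5] "liked" : ((NP\N)/N)\N
        [5,6] "dog" : N
  [6,8] S/NP   >
    [6,7] "city" : (S/NP)/S
    [7,8] "sent" : S

[0,1] (S/(S/NP))/NP  lex  "idea"
[1,2] NP/(NP\N)  lex  "plan"
[2,3] PP  lex  "bone"
[2,3] N/(N\PP)  >T
[3,4] N\PP  lex  "on"
[2,4] N  >  k=3
[4,5] ((NP\N)/N)\N  lex  "liked"
[2,5] (NP\N)/N  <  k=4
[5,6] N  lex  "dog"
[2,6] NP\N  >  k=5
[1,6] NP  >  k=2
[0,6] S/(S/NP)  >  k=1
[6,7] (S/NP)/S  lex  "city"
[7,8] S  lex  "sent"
[6,8] S/NP  >  k=7
[0,8] S  >  k=6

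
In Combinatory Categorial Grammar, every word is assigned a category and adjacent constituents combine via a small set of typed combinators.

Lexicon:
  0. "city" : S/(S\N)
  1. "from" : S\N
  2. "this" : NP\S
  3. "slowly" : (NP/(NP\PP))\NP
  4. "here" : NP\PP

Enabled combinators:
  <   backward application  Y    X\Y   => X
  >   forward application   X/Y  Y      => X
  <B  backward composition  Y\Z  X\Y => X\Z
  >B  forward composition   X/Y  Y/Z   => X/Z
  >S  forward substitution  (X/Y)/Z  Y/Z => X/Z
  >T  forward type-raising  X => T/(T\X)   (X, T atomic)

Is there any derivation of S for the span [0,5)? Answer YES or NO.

S/(S\N) S\N NP\S (NP/(NP\PP))\NP NP\PP
CKY chart[0,5] = {N/(N\NP), NP, NP/(NP\NP), PP/(PP\NP), S/(S\NP)}; S ∉ chart

NO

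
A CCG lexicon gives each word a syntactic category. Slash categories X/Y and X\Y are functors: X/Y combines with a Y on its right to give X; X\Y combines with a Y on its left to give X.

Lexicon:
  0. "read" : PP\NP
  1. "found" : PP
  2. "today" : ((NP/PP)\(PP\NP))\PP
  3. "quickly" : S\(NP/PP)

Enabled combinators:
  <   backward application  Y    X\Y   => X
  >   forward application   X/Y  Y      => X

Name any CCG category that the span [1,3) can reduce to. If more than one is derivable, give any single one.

[0,4] S   <
  [0,3] NP/PP   <
    [0,1] "read" : PP\NP
    [1,3] (NP/PP)\(PP\NP)   <
      [1,2] "found" : PP
      [2,3] "today" : ((NP/PP)\(PP\NP))\PP
  [3,4] "quickly" : S\(NP/PP)

(NP/PP)\(PP\NP)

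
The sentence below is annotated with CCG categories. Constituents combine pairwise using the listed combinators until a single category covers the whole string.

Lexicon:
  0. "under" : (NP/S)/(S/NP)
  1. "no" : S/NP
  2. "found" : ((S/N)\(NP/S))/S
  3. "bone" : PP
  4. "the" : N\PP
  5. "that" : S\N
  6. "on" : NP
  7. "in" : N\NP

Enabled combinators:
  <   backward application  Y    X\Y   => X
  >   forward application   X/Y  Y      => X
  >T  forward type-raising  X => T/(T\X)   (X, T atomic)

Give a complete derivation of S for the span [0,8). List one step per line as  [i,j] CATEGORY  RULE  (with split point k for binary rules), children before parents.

[0,1] (NP/S)/(S/NP)  lex  "under"
[1,2] S/NP  lex  "no"
[0,2] NP/S  >  k=1
[2,3] ((S/N)\(NP/S))/S  lex  "found"
[3,4] PP  lex  "bone"
[4,5] N\PP  lex  "the"
[3,5] N  <  k=4
[5,6] S\N  lex  "that"
[3,6] S  <  k=5
[2,6] (S/N)\(NP/S)  >  k=3
[0,6] S/N  <  k=2
[6,7] NP  lex  "on"
[6,7] N/(N\NP)  >T
[7,8] N\NP  lex  "in"
[6,8] N  >  k=7
[0,8] S  >  k=6

[0,8] S   >
  [0,6] S/N   <
    [0,2] NP/S   >
      [0,1] "under" : (NP/S)/(S/NP)
      [1,2] "no" : S/NP
    [2,6] (S/N)\(NP/S)   >
      [2,3] "found" : ((S/N)\(NP/S))/S
      [3,6] S   <
        [3,5] N   <
          [3,4] "bone" : PP
          [4,5] "the" : N\PP
        [5,6] "that" : S\N
  [6,8] N   >
    [6,7] N/(N\NP)   >T
      [6,7] "on" : NP
    [7,8] "in" : N\NP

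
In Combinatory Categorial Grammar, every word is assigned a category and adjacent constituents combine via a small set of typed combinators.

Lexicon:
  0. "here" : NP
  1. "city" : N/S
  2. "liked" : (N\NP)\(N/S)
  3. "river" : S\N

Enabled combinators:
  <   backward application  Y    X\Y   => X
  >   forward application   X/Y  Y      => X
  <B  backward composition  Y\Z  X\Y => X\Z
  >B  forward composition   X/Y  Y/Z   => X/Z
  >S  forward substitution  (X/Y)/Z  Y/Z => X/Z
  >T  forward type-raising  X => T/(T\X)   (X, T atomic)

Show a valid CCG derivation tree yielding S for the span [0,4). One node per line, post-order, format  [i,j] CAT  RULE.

[0,1] NP  lex  "here"
[0,1] N/(N\NP)  >T
[1,2] N/S  lex  "city"
[2,3] (N\NP)\(N/S)  lex  "liked"
[1,3] N\NP  <  k=2
[0,3] N  >  k=1
[3,4] S\N  lex  "river"
[0,4] S  <  k=3

[0,4] S   <
  [0,3] N   >
    [0,1] N/(N\NP)   >T
      [0,1] "here" : NP
    [1,3] N\NP   <
      [1,2] "city" : N/S
      [2,3] "liked" : (N\NP)\(N/S)
  [3,4] "river" : S\N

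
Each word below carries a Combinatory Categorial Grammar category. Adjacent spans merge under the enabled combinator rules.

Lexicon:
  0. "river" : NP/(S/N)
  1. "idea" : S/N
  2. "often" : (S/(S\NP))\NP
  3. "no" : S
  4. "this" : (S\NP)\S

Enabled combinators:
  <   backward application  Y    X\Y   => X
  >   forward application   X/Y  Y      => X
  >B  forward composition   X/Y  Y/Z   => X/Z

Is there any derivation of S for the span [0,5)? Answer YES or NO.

YES

[0,5] S   >
  [0,3] S/(S\NP)   <
    [0,2] NP   >
      [0,1] "river" : NP/(S/N)
      [1,2] "idea" : S/N
    [2,3] "often" : (S/(S\NP))\NP
  [3,5] S\NP   <
    [3,4] "no" : S
    [4,5] "this" : (S\NP)\S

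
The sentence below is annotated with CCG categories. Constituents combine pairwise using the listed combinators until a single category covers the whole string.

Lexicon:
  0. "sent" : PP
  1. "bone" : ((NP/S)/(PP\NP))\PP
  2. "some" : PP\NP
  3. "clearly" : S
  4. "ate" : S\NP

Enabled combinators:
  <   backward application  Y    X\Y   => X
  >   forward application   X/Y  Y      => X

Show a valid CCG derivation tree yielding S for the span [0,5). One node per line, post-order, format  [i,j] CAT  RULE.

[0,1] PP  lex  "sent"
[1,2] ((NP/S)/(PP\NP))\PP  lex  "bone"
[0,2] (NP/S)/(PP\NP)  <  k=1
[2,3] PP\NP  lex  "some"
[0,3] NP/S  >  k=2
[3,4] S  lex  "clearly"
[0,4] NP  >  k=3
[4,5] S\NP  lex  "ate"
[0,5] S  <  k=4

[0,5] S   <
  [0,4] NP   >
    [0,3] NP/S   >
      [0,2] (NP/S)/(PP\NP)   <
        [0,1] "sent" : PP
        [1,2] "bone" : ((NP/S)/(PP\NP))\PP
      [2,3] "some" : PP\NP
    [3,4] "clearly" : S
  [4,5] "ate" : S\NP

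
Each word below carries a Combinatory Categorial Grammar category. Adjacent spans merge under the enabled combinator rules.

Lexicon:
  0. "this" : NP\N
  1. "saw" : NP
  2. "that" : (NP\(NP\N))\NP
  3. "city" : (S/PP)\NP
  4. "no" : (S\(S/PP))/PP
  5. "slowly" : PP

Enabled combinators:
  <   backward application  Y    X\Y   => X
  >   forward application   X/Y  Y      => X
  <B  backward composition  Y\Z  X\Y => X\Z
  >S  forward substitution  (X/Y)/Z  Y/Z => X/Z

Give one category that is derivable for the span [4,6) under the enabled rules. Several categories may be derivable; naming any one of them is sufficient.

S\(S/PP)

[0,6] S   <
  [0,4] S/PP   <
    [0,3] NP   <
      [0,1] "this" : NP\N
      [1,3] NP\(NP\N)   <
        [1,2] "saw" : NP
        [2,3] "that" : (NP\(NP\N))\NP
    [3,4] "city" : (S/PP)\NP
  [4,6] S\(S/PP)   >
    [4,5] "no" : (S\(S/PP))/PP
    [5,6] "slowly" : PP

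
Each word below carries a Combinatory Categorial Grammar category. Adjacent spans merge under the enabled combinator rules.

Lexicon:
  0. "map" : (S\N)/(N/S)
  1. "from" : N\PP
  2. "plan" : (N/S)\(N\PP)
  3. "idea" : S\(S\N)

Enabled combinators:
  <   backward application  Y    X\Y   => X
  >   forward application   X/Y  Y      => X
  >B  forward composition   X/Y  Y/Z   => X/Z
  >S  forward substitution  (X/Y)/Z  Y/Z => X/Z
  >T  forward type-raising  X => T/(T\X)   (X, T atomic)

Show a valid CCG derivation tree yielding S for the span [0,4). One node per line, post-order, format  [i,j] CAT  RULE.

[0,4] S   <
  [0,3] S\N   >
    [0,1] "map" : (S\N)/(N/S)
    [1,3] N/S   <
      [1,2] "from" : N\PP
      [2,3] "plan" : (N/S)\(N\PP)
  [3,4] "idea" : S\(S\N)

[0,1] (S\N)/(N/S)  lex  "map"
[1,2] N\PP  lex  "from"
[2,3] (N/S)\(N\PP)  lex  "plan"
[1,3] N/S  <  k=2
[0,3] S\N  >  k=1
[3,4] S\(S\N)  lex  "idea"
[0,4] S  <  k=3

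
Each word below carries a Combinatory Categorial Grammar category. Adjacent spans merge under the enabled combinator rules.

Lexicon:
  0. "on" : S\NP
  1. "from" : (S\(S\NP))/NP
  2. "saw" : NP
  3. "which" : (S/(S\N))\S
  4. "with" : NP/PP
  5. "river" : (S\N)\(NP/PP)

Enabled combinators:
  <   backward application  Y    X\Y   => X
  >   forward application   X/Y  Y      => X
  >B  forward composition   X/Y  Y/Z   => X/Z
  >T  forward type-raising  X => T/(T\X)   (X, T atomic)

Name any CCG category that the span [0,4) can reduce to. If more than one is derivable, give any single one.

S/(S\N)

[0,6] S   >
  [0,4] S/(S\N)   <
    [0,3] S   <
      [0,1] "on" : S\NP
      [1,3] S\(S\NP)   >
        [1,2] "from" : (S\(S\NP))/NP
        [2,3] "saw" : NP
    [3,4] "which" : (S/(S\N))\S
  [4,6] S\N   <
    [4,5] "with" : NP/PP
    [5,6] "river" : (S\N)\(NP/PP)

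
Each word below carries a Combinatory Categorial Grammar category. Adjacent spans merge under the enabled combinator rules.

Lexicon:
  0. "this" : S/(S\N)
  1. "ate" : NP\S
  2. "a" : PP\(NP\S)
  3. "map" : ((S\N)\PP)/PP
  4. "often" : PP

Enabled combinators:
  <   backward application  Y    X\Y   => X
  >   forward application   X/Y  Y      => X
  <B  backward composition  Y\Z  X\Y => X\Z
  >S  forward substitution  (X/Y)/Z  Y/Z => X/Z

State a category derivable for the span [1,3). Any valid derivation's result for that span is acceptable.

PP

[0,5] S   >
  [0,1] "this" : S/(S\N)
  [1,5] S\N   <
    [1,3] PP   <
      [1,2] "ate" : NP\S
      [2,3] "a" : PP\(NP\S)
    [3,5] (S\N)\PP   >
      [3,4] "map" : ((S\N)\PP)/PP
      [4,5] "often" : PP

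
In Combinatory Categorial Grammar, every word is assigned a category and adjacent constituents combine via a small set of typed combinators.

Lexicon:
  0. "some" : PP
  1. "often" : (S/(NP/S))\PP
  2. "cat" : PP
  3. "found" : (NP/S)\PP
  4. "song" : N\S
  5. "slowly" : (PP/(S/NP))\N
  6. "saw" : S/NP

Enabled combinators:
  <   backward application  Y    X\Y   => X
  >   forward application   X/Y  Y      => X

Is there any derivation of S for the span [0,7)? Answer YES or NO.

NO

PP (S/(NP/S))\PP PP (NP/S)\PP N\S (PP/(S/NP))\N S/NP
CKY chart[0,7] = {PP}; S ∉ chart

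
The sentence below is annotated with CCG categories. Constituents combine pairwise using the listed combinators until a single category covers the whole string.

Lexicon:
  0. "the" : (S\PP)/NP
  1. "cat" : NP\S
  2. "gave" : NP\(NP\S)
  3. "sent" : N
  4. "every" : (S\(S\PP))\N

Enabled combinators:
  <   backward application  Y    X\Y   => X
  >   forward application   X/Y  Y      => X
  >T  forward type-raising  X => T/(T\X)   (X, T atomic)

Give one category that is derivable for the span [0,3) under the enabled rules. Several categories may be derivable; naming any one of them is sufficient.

S\PP

[0,5] S   <
  [0,3] S\PP   >
    [0,1] "the" : (S\PP)/NP
    [1,3] NP   <
      [1,2] "cat" : NP\S
      [2,3] "gave" : NP\(NP\S)
  [3,5] S\(S\PP)   <
    [3,4] "sent" : N
    [4,5] "every" : (S\(S\PP))\N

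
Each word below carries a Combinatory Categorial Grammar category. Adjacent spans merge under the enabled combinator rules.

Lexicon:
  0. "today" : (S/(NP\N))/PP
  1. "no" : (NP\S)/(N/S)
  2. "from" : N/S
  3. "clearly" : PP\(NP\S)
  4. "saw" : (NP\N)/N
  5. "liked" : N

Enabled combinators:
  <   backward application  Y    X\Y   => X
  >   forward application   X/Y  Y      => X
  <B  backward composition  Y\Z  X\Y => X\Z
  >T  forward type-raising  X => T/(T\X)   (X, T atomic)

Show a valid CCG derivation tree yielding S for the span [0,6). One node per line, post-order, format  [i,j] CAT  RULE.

[0,6] S   >
  [0,4] S/(NP\N)   >
    [0,1] "today" : (S/(NP\N))/PP
    [1,4] PP   <
      [1,3] NP\S   >
        [1,2] "no" : (NP\S)/(N/S)
        [2,3] "from" : N/S
      [3,4] "clearly" : PP\(NP\S)
  [4,6] NP\N   >
    [4,5] "saw" : (NP\N)/N
    [5,6] "liked" : N

[0,1] (S/(NP\N))/PP  lex  "today"
[1,2] (NP\S)/(N/S)  lex  "no"
[2,3] N/S  lex  "from"
[1,3] NP\S  >  k=2
[3,4] PP\(NP\S)  lex  "clearly"
[1,4] PP  <  k=3
[0,4] S/(NP\N)  >  k=1
[4,5] (NP\N)/N  lex  "saw"
[5,6] N  lex  "liked"
[4,6] NP\N  >  k=5
[0,6] S  >  k=4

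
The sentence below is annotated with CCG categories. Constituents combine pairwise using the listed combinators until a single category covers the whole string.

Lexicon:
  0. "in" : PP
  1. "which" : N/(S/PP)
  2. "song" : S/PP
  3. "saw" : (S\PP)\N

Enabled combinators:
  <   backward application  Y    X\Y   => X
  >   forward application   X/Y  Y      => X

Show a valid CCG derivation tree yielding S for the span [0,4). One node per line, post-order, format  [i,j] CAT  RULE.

[0,4] S   <
  [0,1] "in" : PP
  [1,4] S\PP   <
    [1,3] N   >
      [1,2] "which" : N/(S/PP)
      [2,3] "song" : S/PP
    [3,4] "saw" : (S\PP)\N

[0,1] PP  lex  "in"
[1,2] N/(S/PP)  lex  "which"
[2,3] S/PP  lex  "song"
[1,3] N  >  k=2
[3,4] (S\PP)\N  lex  "saw"
[1,4] S\PP  <  k=3
[0,4] S  <  k=1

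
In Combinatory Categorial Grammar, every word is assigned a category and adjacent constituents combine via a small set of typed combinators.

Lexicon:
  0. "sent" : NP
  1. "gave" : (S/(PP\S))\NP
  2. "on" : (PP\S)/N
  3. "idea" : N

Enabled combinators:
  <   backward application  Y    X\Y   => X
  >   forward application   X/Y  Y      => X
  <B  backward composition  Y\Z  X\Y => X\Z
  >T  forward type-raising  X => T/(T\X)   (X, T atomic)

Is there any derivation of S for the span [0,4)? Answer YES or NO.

YES

[0,4] S   >
  [0,2] S/(PP\S)   <
    [0,1] "sent" : NP
    [1,2] "gave" : (S/(PP\S))\NP
  [2,4] PP\S   >
    [2,3] "on" : (PP\S)/N
    [3,4] "idea" : N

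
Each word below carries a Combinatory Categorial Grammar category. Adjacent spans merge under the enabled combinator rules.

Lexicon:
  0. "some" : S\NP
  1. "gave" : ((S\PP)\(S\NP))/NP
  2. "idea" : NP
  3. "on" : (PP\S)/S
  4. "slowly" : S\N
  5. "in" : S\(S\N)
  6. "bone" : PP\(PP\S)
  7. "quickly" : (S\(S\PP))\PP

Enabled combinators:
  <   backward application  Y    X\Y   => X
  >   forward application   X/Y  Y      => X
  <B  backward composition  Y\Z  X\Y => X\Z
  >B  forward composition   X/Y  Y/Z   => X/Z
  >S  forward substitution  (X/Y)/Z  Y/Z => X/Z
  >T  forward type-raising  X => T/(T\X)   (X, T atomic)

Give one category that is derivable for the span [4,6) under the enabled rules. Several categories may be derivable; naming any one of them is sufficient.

S

[0,8] S   <
  [0,3] S\PP   <
    [0,1] "some" : S\NP
    [1,3] (S\PP)\(S\NP)   >
      [1,2] "gave" : ((S\PP)\(S\NP))/NP
      [2,3] "idea" : NP
  [3,8] S\(S\PP)   <
    [3,7] PP   <
      [3,6] PP\S   >
        [3,4] "on" : (PP\S)/S
        [4,6] S   <
          [4,5] "slowly" : S\N
          [5,6] "in" : S\(S\N)
      [6,7] "bone" : PP\(PP\S)
    [7,8] "quickly" : (S\(S\PP))\PP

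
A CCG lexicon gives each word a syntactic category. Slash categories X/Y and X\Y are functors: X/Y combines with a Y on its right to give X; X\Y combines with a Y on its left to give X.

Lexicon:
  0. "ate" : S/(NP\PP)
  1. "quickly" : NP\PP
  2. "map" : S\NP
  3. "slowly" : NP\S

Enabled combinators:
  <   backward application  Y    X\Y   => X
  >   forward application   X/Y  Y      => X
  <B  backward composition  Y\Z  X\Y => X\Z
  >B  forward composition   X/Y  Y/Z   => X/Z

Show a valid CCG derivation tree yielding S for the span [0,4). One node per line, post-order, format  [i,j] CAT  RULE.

[0,4] S   >
  [0,1] "ate" : S/(NP\PP)
  [1,4] NP\PP   <B
    [1,3] S\PP   <B
      [1,2] "quickly" : NP\PP
      [2,3] "map" : S\NP
    [3,4] "slowly" : NP\S

[0,1] S/(NP\PP)  lex  "ate"
[1,2] NP\PP  lex  "quickly"
[2,3] S\NP  lex  "map"
[1,3] S\PP  <B  k=2
[3,4] NP\S  lex  "slowly"
[1,4] NP\PP  <B  k=3
[0,4] S  >  k=1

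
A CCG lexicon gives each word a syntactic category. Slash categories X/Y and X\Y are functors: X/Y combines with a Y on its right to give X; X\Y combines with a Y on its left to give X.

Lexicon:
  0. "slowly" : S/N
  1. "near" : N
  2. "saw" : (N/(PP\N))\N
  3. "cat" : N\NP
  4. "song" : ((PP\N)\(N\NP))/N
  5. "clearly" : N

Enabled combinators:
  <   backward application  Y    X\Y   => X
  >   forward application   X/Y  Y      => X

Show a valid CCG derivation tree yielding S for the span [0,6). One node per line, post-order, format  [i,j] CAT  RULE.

[0,1] S/N  lex  "slowly"
[1,2] N  lex  "near"
[2,3] (N/(PP\N))\N  lex  "saw"
[1,3] N/(PP\N)  <  k=2
[3,4] N\NP  lex  "cat"
[4,5] ((PP\N)\(N\NP))/N  lex  "song"
[5,6] N  lex  "clearly"
[4,6] (PP\N)\(N\NP)  >  k=5
[3,6] PP\N  <  k=4
[1,6] N  >  k=3
[0,6] S  >  k=1

[0,6] S   >
  [0,1] "slowly" : S/N
  [1,6] N   >
    [1,3] N/(PP\N)   <
      [1,2] "near" : N
      [2,3] "saw" : (N/(PP\N))\N
    [3,6] PP\N   <
      [3,4] "cat" : N\NP
      [4,6] (PP\N)\(N\NP)   >
        [4,5] "song" : ((PP\N)\(N\NP))/N
        [5,6] "clearly" : N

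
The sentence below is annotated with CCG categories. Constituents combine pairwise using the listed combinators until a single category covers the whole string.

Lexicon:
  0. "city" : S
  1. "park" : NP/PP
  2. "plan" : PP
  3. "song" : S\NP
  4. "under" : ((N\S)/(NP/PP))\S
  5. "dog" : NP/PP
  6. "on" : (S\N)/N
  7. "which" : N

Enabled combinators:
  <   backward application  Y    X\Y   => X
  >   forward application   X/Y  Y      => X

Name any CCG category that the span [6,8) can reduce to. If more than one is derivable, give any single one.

[0,8] S   <
  [0,6] N   <
    [0,1] "city" : S
    [1,6] N\S   >
      [1,5] (N\S)/(NP/PP)   <
        [1,4] S   <
          [1,3] NP   >
            [1,2] "park" : NP/PP
            [2,3] "plan" : PP
          [3,4] "song" : S\NP
        [4,5] "under" : ((N\S)/(NP/PP))\S
      [5,6] "dog" : NP/PP
  [6,8] S\N   >
    [6,7] "on" : (S\N)/N
    [7,8] "which" : N

S\N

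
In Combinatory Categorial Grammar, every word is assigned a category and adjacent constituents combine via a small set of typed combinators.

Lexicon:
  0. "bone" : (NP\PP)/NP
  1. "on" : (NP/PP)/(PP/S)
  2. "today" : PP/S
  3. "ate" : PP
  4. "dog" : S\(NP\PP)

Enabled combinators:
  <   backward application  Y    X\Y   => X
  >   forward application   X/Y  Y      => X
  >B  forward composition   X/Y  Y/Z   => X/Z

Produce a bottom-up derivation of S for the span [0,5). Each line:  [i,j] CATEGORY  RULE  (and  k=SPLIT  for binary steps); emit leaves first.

[0,5] S   <
  [0,4] NP\PP   >
    [0,1] "bone" : (NP\PP)/NP
    [1,4] NP   >
      [1,3] NP/PP   >
        [1,2] "on" : (NP/PP)/(PP/S)
        [2,3] "today" : PP/S
      [3,4] "ate" : PP
  [4,5] "dog" : S\(NP\PP)

[0,1] (NP\PP)/NP  lex  "bone"
[1,2] (NP/PP)/(PP/S)  lex  "on"
[2,3] PP/S  lex  "today"
[1,3] NP/PP  >  k=2
[3,4] PP  lex  "ate"
[1,4] NP  >  k=3
[0,4] NP\PP  >  k=1
[4,5] S\(NP\PP)  lex  "dog"
[0,5] S  <  k=4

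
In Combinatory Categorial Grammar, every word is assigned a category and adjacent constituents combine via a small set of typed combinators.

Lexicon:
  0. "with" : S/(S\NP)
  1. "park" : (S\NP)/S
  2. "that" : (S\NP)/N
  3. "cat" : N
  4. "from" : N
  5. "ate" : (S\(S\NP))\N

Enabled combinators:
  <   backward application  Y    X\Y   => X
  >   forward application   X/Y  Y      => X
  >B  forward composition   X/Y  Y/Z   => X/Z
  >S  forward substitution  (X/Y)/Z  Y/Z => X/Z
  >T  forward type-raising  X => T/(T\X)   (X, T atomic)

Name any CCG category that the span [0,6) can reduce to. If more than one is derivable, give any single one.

S

[0,6] S   >
  [0,1] "with" : S/(S\NP)
  [1,6] S\NP   >
    [1,2] "park" : (S\NP)/S
    [2,6] S   <
      [2,4] S\NP   >
        [2,3] "that" : (S\NP)/N
        [3,4] "cat" : N
      [4,6] S\(S\NP)   <
        [4,5] "from" : N
        [5,6] "ate" : (S\(S\NP))\N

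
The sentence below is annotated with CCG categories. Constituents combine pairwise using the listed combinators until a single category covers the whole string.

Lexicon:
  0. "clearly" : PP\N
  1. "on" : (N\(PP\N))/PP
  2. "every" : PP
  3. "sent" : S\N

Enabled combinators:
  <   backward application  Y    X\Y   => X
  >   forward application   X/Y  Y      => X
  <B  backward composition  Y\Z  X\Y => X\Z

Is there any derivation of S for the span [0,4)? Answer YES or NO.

YES

[0,4] S   <
  [0,3] N   <
    [0,1] "clearly" : PP\N
    [1,3] N\(PP\N)   >
      [1,2] "on" : (N\(PP\N))/PP
      [2,3] "every" : PP
  [3,4] "sent" : S\N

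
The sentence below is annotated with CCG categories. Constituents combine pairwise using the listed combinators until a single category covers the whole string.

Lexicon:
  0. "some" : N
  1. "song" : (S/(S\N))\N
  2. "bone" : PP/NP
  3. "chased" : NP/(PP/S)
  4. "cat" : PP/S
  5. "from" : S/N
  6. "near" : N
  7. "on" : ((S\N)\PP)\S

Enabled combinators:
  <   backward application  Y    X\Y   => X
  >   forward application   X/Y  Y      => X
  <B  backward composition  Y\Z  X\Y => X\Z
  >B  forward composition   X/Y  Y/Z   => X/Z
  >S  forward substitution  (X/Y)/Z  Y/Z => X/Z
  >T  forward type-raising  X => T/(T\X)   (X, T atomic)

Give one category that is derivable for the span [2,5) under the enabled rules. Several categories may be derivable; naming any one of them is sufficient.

[0,8] S   >
  [0,2] S/(S\N)   <
    [0,1] "some" : N
    [1,2] "song" : (S/(S\N))\N
  [2,8] S\N   <
    [2,5] PP   >
      [2,3] "bone" : PP/NP
      [3,5] NP   >
        [3,4] "chased" : NP/(PP/S)
        [4,5] "cat" : PP/S
    [5,8] (S\N)\PP   <
      [5,7] S   >
        [5,6] "from" : S/N
        [6,7] "near" : N
      [7,8] "on" : ((S\N)\PP)\S

PP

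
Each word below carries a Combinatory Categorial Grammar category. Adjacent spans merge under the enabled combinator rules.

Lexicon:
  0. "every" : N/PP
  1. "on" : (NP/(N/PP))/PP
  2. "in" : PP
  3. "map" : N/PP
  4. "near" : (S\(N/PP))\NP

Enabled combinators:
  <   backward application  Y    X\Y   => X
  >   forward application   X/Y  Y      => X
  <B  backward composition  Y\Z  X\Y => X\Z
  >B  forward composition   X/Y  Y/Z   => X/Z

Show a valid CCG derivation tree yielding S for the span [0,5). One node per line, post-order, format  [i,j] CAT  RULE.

[0,1] N/PP  lex  "every"
[1,2] (NP/(N/PP))/PP  lex  "on"
[2,3] PP  lex  "in"
[1,3] NP/(N/PP)  >  k=2
[3,4] N/PP  lex  "map"
[1,4] NP  >  k=3
[4,5] (S\(N/PP))\NP  lex  "near"
[1,5] S\(N/PP)  <  k=4
[0,5] S  <  k=1

[0,5] S   <
  [0,1] "every" : N/PP
  [1,5] S\(N/PP)   <
    [1,4] NP   >
      [1,3] NP/(N/PP)   >
        [1,2] "on" : (NP/(N/PP))/PP
        [2,3] "in" : PP
      [3,4] "map" : N/PP
    [4,5] "near" : (S\(N/PP))\NP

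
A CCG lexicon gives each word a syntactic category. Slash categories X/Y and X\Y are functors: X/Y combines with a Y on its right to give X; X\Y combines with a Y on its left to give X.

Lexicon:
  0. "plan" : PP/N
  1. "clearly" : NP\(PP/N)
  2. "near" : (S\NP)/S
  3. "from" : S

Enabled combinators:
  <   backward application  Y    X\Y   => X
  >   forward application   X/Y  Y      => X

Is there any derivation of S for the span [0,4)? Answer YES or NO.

YES

[0,4] S   <
  [0,2] NP   <
    [0,1] "plan" : PP/N
    [1,2] "clearly" : NP\(PP/N)
  [2,4] S\NP   >
    [2,3] "near" : (S\NP)/S
    [3,4] "from" : S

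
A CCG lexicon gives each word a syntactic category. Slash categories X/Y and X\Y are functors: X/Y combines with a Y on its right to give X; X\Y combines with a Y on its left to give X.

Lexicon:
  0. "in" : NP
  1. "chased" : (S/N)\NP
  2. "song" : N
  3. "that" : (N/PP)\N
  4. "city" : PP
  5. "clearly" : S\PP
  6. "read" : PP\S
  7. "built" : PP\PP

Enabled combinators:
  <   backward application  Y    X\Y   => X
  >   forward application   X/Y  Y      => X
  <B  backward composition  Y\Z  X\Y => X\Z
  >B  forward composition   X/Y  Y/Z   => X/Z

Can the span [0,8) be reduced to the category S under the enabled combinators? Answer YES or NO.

YES

[0,8] S   >
  [0,4] S/PP   >B
    [0,2] S/N   <
      [0,1] "in" : NP
      [1,2] "chased" : (S/N)\NP
    [2,4] N/PP   <
      [2,3] "song" : N
      [3,4] "that" : (N/PP)\N
  [4,8] PP   <
    [4,6] S   <
      [4,5] "city" : PP
      [5,6] "clearly" : S\PP
    [6,8] PP\S   <B
      [6,7] "read" : PP\S
      [7,8] "built" : PP\PP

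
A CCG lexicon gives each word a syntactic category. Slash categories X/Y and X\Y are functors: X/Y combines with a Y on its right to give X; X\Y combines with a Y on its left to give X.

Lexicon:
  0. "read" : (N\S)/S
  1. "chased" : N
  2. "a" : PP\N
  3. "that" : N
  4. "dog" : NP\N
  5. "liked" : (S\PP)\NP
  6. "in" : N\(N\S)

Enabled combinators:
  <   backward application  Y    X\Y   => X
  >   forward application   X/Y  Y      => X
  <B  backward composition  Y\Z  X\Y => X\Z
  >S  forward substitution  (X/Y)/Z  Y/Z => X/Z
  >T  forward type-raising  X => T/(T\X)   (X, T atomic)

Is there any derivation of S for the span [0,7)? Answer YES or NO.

NO

(N\S)/S N PP\N N NP\N (S\PP)\NP N\(N\S)
CKY chart[0,7] = {N, N/(N\N), NP/(NP\N), PP/(PP\N), S/(S\N)}; S ∉ chart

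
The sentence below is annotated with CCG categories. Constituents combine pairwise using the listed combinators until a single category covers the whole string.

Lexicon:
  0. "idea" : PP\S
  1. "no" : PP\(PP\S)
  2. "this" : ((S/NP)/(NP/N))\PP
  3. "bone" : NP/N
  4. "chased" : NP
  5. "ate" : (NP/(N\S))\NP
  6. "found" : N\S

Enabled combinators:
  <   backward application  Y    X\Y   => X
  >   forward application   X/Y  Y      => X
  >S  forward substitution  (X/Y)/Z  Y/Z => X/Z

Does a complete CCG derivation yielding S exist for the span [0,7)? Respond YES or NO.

YES

[0,7] S   >
  [0,4] S/NP   >
    [0,3] (S/NP)/(NP/N)   <
      [0,2] PP   <
        [0,1] "idea" : PP\S
        [1,2] "no" : PP\(PP\S)
      [2,3] "this" : ((S/NP)/(NP/N))\PP
    [3,4] "bone" : NP/N
  [4,7] NP   >
    [4,6] NP/(N\S)   <
      [4,5] "chased" : NP
      [5,6] "ate" : (NP/(N\S))\NP
    [6,7] "found" : N\S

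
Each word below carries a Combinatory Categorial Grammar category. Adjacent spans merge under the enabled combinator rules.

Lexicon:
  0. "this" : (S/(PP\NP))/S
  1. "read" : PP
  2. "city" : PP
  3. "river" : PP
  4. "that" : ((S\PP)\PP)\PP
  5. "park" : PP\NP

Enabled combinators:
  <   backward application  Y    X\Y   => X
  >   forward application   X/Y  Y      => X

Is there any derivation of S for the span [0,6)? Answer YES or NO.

[0,6] S   >
  [0,5] S/(PP\NP)   >
    [0,1] "this" : (S/(PP\NP))/S
    [1,5] S   <
      [1,2] "read" : PP
      [2,5] S\PP   <
        [2,3] "city" : PP
        [3,5] (S\PP)\PP   <
          [3,4] "river" : PP
          [4,5] "that" : ((S\PP)\PP)\PP
  [5,6] "park" : PP\NP

YES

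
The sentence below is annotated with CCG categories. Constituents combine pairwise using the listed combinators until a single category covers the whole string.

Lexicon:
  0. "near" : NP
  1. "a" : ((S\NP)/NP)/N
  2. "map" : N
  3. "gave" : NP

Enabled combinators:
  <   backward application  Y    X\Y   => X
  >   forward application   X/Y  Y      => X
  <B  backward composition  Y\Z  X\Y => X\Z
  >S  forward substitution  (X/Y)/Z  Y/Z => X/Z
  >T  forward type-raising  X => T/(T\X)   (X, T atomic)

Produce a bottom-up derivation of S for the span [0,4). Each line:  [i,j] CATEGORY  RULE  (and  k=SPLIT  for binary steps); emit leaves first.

[0,1] NP  lex  "near"
[1,2] ((S\NP)/NP)/N  lex  "a"
[2,3] N  lex  "map"
[1,3] (S\NP)/NP  >  k=2
[3,4] NP  lex  "gave"
[1,4] S\NP  >  k=3
[0,4] S  <  k=1

[0,4] S   <
  [0,1] "near" : NP
  [1,4] S\NP   >
    [1,3] (S\NP)/NP   >
      [1,2] "a" : ((S\NP)/NP)/N
      [2,3] "map" : N
    [3,4] "gave" : NP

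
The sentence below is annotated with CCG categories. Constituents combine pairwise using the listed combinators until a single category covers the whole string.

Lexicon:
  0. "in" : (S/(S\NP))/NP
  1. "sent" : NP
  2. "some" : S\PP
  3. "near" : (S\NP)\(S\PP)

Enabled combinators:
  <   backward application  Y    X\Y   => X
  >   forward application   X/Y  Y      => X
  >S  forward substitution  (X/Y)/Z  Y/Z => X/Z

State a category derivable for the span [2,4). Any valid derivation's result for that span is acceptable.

S\NP

[0,4] S   >
  [0,2] S/(S\NP)   >
    [0,1] "in" : (S/(S\NP))/NP
    [1,2] "sent" : NP
  [2,4] S\NP   <
    [2,3] "some" : S\PP
    [3,4] "near" : (S\NP)\(S\PP)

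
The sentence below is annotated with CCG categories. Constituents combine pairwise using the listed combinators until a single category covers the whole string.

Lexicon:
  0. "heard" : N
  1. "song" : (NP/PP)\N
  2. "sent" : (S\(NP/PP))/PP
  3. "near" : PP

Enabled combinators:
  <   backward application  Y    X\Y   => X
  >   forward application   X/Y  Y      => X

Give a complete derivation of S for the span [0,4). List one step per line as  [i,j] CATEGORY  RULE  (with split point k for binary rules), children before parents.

[0,4] S   <
  [0,2] NP/PP   <
    [0,1] "heard" : N
    [1,2] "song" : (NP/PP)\N
  [2,4] S\(NP/PP)   >
    [2,3] "sent" : (S\(NP/PP))/PP
    [3,4] "near" : PP

[0,1] N  lex  "heard"
[1,2] (NP/PP)\N  lex  "song"
[0,2] NP/PP  <  k=1
[2,3] (S\(NP/PP))/PP  lex  "sent"
[3,4] PP  lex  "near"
[2,4] S\(NP/PP)  >  k=3
[0,4] S  <  k=2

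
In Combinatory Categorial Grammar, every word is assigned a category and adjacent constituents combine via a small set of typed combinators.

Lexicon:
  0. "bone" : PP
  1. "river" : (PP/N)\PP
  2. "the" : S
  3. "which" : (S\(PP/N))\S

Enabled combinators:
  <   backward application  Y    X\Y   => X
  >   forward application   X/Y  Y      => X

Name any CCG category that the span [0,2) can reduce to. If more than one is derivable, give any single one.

[0,4] S   <
  [0,2] PP/N   <
    [0,1] "bone" : PP
    [1,2] "river" : (PP/N)\PP
  [2,4] S\(PP/N)   <
    [2,3] "the" : S
    [3,4] "which" : (S\(PP/N))\S

PP/N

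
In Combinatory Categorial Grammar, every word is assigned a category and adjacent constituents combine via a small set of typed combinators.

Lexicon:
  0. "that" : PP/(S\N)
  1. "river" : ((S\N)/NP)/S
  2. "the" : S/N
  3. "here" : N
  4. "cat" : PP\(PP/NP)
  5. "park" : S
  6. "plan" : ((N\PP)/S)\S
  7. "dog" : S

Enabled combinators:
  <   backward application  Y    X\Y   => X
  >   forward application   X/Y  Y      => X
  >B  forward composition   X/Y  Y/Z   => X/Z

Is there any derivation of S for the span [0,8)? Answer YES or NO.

NO

PP/(S\N) ((S\N)/NP)/S S/N N PP\(PP/NP) S ((N\PP)/S)\S S
CKY chart[0,8] = {N}; S ∉ chart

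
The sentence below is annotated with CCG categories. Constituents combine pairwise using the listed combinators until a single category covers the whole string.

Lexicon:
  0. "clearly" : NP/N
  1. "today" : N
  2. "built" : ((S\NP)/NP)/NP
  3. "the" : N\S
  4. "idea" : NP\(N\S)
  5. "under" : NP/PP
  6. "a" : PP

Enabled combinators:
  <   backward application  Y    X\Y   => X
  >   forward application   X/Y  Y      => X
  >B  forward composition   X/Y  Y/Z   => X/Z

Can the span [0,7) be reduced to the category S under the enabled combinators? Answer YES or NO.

YES

[0,7] S   <
  [0,2] NP   >
    [0,1] "clearly" : NP/N
    [1,2] "today" : N
  [2,7] S\NP   >
    [2,5] (S\NP)/NP   >
      [2,3] "built" : ((S\NP)/NP)/NP
      [3,5] NP   <
        [3,4] "the" : N\S
        [4,5] "idea" : NP\(N\S)
    [5,7] NP   >
      [5,6] "under" : NP/PP
      [6,7] "a" : PP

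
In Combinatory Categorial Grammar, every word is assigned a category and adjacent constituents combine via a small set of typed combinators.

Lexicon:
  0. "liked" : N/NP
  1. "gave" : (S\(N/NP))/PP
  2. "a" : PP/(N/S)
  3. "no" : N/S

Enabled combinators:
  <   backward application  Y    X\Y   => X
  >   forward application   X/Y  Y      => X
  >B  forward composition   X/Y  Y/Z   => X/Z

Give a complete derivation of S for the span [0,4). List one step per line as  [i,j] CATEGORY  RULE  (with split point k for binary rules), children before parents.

[0,1] N/NP  lex  "liked"
[1,2] (S\(N/NP))/PP  lex  "gave"
[2,3] PP/(N/S)  lex  "a"
[3,4] N/S  lex  "no"
[2,4] PP  >  k=3
[1,4] S\(N/NP)  >  k=2
[0,4] S  <  k=1

[0,4] S   <
  [0,1] "liked" : N/NP
  [1,4] S\(N/NP)   >
    [1,2] "gave" : (S\(N/NP))/PP
    [2,4] PP   >
      [2,3] "a" : PP/(N/S)
      [3,4] "no" : N/S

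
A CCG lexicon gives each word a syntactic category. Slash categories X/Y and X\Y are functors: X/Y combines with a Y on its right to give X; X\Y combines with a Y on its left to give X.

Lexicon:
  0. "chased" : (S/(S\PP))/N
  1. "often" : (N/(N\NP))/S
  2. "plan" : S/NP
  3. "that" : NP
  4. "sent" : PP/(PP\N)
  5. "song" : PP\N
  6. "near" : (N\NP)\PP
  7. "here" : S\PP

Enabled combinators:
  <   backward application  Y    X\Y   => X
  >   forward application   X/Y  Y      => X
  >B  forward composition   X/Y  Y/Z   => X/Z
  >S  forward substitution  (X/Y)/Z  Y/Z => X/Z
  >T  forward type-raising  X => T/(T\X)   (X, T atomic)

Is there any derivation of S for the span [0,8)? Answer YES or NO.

YES

[0,8] S   >
  [0,7] S/(S\PP)   >
    [0,1] "chased" : (S/(S\PP))/N
    [1,7] N   >
      [1,4] N/(N\NP)   >
        [1,2] "often" : (N/(N\NP))/S
        [2,4] S   >
          [2,3] "plan" : S/NP
          [3,4] "that" : NP
      [4,7] N\NP   <
        [4,6] PP   >
          [4,5] "sent" : PP/(PP\N)
          [5,6] "song" : PP\N
        [6,7] "near" : (N\NP)\PP
  [7,8] "here" : S\PP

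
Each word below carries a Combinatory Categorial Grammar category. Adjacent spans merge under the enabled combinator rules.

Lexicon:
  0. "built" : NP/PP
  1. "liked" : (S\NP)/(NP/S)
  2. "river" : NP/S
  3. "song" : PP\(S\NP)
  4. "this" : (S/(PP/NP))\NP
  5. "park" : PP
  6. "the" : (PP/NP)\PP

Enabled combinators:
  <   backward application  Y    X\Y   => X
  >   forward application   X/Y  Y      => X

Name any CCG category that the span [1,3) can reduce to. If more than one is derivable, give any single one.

[0,7] S   >
  [0,5] S/(PP/NP)   <
    [0,4] NP   >
      [0,1] "built" : NP/PP
      [1,4] PP   <
        [1,3] S\NP   >
          [1,2] "liked" : (S\NP)/(NP/S)
          [2,3] "river" : NP/S
        [3,4] "song" : PP\(S\NP)
    [4,5] "this" : (S/(PP/NP))\NP
  [5,7] PP/NP   <
    [5,6] "park" : PP
    [6,7] "the" : (PP/NP)\PP

S\NP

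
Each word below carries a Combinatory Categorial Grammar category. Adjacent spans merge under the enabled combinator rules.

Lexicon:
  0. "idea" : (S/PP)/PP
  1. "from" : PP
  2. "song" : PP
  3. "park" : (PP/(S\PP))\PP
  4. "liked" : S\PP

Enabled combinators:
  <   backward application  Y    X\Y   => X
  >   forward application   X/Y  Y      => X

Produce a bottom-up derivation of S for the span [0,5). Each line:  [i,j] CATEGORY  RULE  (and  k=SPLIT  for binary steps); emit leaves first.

[0,1] (S/PP)/PP  lex  "idea"
[1,2] PP  lex  "from"
[0,2] S/PP  >  k=1
[2,3] PP  lex  "song"
[3,4] (PP/(S\PP))\PP  lex  "park"
[2,4] PP/(S\PP)  <  k=3
[4,5] S\PP  lex  "liked"
[2,5] PP  >  k=4
[0,5] S  >  k=2

[0,5] S   >
  [0,2] S/PP   >
    [0,1] "idea" : (S/PP)/PP
    [1,2] "from" : PP
  [2,5] PP   >
    [2,4] PP/(S\PP)   <
      [2,3] "song" : PP
      [3,4] "park" : (PP/(S\PP))\PP
    [4,5] "liked" : S\PP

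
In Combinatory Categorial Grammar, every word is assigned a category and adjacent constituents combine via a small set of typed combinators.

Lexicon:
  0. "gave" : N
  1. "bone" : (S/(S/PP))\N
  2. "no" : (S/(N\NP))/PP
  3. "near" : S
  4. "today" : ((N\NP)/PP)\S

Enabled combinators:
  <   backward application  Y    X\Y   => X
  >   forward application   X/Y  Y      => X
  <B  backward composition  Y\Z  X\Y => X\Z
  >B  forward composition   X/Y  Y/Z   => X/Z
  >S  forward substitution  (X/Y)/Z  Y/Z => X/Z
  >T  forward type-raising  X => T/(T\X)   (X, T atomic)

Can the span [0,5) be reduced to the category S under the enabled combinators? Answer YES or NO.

YES

[0,5] S   >
  [0,2] S/(S/PP)   <
    [0,1] "gave" : N
    [1,2] "bone" : (S/(S/PP))\N
  [2,5] S/PP   >S
    [2,3] "no" : (S/(N\NP))/PP
    [3,5] (N\NP)/PP   <
      [3,4] "near" : S
      [4,5] "today" : ((N\NP)/PP)\S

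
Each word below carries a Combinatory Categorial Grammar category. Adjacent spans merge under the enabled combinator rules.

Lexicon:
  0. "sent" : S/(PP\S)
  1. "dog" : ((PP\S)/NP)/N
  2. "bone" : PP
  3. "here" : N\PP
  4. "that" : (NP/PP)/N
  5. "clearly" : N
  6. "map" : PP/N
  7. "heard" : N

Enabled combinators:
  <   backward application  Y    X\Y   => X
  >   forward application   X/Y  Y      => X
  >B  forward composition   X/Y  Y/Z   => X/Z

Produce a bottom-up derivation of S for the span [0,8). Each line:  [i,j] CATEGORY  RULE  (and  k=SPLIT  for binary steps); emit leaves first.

[0,1] S/(PP\S)  lex  "sent"
[1,2] ((PP\S)/NP)/N  lex  "dog"
[2,3] PP  lex  "bone"
[3,4] N\PP  lex  "here"
[2,4] N  <  k=3
[1,4] (PP\S)/NP  >  k=2
[4,5] (NP/PP)/N  lex  "that"
[5,6] N  lex  "clearly"
[4,6] NP/PP  >  k=5
[6,7] PP/N  lex  "map"
[7,8] N  lex  "heard"
[6,8] PP  >  k=7
[4,8] NP  >  k=6
[1,8] PP\S  >  k=4
[0,8] S  >  k=1

[0,8] S   >
  [0,1] "sent" : S/(PP\S)
  [1,8] PP\S   >
    [1,4] (PP\S)/NP   >
      [1,2] "dog" : ((PP\S)/NP)/N
      [2,4] N   <
        [2,3] "bone" : PP
        [3,4] "here" : N\PP
    [4,8] NP   >
      [4,6] NP/PP   >
        [4,5] "that" : (NP/PP)/N
        [5,6] "clearly" : N
      [6,8] PP   >
        [6,7] "map" : PP/N
        [7,8] "heard" : N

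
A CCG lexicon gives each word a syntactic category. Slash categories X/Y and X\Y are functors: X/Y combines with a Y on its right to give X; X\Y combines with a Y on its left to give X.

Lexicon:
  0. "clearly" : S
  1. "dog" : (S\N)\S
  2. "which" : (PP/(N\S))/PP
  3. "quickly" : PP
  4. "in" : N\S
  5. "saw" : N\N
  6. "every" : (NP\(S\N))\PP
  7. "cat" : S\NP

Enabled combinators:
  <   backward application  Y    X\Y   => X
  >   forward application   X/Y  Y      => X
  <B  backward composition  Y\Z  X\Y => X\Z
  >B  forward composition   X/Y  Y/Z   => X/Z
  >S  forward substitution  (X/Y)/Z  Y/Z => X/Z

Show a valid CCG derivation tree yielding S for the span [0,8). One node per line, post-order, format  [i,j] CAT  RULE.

[0,1] S  lex  "clearly"
[1,2] (S\N)\S  lex  "dog"
[0,2] S\N  <  k=1
[2,3] (PP/(N\S))/PP  lex  "which"
[3,4] PP  lex  "quickly"
[2,4] PP/(N\S)  >  k=3
[4,5] N\S  lex  "in"
[5,6] N\N  lex  "saw"
[4,6] N\S  <B  k=5
[2,6] PP  >  k=4
[6,7] (NP\(S\N))\PP  lex  "every"
[2,7] NP\(S\N)  <  k=6
[0,7] NP  <  k=2
[7,8] S\NP  lex  "cat"
[0,8] S  <  k=7

[0,8] S   <
  [0,7] NP   <
    [0,2] S\N   <
      [0,1] "clearly" : S
      [1,2] "dog" : (S\N)\S
    [2,7] NP\(S\N)   <
      [2,6] PP   >
        [2,4] PP/(N\S)   >
          [2,3] "which" : (PP/(N\S))/PP
          [3,4] "quickly" : PP
        [4,6] N\S   <B
          [4,5] "in" : N\S
          [5,6] "saw" : N\N
      [6,7] "every" : (NP\(S\N))\PP
  [7,8] "cat" : S\NP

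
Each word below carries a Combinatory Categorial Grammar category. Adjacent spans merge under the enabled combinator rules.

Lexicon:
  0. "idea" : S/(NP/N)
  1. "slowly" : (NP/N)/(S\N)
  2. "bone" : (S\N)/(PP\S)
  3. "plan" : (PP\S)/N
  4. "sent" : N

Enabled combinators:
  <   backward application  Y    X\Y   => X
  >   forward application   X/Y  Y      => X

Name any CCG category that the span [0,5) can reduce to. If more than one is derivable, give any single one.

S

[0,5] S   >
  [0,1] "idea" : S/(NP/N)
  [1,5] NP/N   >
    [1,2] "slowly" : (NP/N)/(S\N)
    [2,5] S\N   >
      [2,3] "bone" : (S\N)/(PP\S)
      [3,5] PP\S   >
        [3,4] "plan" : (PP\S)/N
        [4,5] "sent" : N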